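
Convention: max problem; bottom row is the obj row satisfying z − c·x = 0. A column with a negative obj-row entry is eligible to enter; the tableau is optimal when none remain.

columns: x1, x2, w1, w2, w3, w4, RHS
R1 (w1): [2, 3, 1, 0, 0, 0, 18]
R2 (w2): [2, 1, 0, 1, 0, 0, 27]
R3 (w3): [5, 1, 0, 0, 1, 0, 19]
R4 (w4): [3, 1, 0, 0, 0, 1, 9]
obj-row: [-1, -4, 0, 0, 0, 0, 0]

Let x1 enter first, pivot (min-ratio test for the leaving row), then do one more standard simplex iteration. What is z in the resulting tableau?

Ratio test on column x1 — row 1: 18/2 = 9; row 2: 27/2 = 27/2; row 3: 19/5 = 19/5; row 4: 9/3 = 3. Minimum is 3 at row 4 (w4 leaves); pivot element 3.
Pivot on row 4; the obj-row RHS becomes 0 − (-1)·3 = 3.
Next entering variable (most negative obj-row entry -11/3): x2.
Ratio test on column x2 — row 1: 12/(7/3) = 36/7; row 2: 21/(1/3) = 63; row 3: entry -2/3 ≤ 0; row 4: 3/(1/3) = 9. Minimum is 36/7 at row 1 (w1 leaves); pivot element 7/3.
After the second pivot the obj-row RHS is 3 − (-11/3)·(36/7) = 153/7.

153/7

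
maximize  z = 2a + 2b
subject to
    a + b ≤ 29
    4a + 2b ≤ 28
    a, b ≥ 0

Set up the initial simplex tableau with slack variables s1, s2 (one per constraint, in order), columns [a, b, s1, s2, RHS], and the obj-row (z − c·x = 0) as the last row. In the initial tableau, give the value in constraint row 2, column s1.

0

Slack s1 belongs to constraint 1; its column is the unit vector e_1, so the entry in row 2 is 0.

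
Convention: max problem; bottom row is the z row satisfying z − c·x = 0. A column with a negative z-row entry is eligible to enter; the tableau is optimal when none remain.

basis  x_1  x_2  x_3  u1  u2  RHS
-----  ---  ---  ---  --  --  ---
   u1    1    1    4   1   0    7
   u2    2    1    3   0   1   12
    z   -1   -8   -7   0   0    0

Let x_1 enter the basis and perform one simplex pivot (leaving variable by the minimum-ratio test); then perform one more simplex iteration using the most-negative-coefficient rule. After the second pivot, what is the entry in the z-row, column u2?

-7

Ratio test on column x_1 — row 1: 7/1 = 7; row 2: 12/2 = 6. Minimum is 6 at row 2 (u2 leaves); pivot element 2.
Divide row 2 by 2; eliminate column x_1 from the other rows.
Second iteration: most negative z-row entry is -15/2 in column x_2, so x_2 enters.
Ratio test on column x_2 — row 1: 1/(1/2) = 2; row 2: 6/(1/2) = 12. Minimum is 2 at row 1 (u1 leaves); pivot element 1/2.
Divide row 1 by 1/2; eliminate column x_2 from the other rows.
After both pivots, the entry at the z-row, column u2 is -7.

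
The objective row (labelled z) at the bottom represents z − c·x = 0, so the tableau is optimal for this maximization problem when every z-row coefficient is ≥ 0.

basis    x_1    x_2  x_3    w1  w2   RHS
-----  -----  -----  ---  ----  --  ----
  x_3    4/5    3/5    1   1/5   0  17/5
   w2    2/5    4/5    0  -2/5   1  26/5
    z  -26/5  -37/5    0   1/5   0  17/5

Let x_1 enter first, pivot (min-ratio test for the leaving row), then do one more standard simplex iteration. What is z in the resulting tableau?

Ratio test on column x_1 — row 1: (17/5)/(4/5) = 17/4; row 2: (26/5)/(2/5) = 13. Minimum is 17/4 at row 1 (x_3 leaves); pivot element 4/5.
Pivot on row 1; the z-row RHS becomes 17/5 − (-26/5)·(17/4) = 51/2.
Next entering variable (most negative z-row entry -7/2): x_2.
Ratio test on column x_2 — row 1: (17/4)/(3/4) = 17/3; row 2: (7/2)/(1/2) = 7. Minimum is 17/3 at row 1 (x_1 leaves); pivot element 3/4.
After the second pivot the z-row RHS is 51/2 − (-7/2)·(17/3) = 136/3.

136/3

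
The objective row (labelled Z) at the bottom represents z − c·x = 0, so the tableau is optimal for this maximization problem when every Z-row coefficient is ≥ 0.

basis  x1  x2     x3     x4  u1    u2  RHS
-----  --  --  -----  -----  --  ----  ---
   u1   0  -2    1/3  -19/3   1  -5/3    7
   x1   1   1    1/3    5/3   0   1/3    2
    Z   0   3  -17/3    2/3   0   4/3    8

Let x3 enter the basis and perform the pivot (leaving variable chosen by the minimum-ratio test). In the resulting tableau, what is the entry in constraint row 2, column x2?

Ratio test on column x3 — row 1: 7/(1/3) = 21; row 2: 2/(1/3) = 6. Minimum is 6 at row 2 (x1 leaves); pivot element 1/3.
Divide row 2 by 1/3; eliminate column x3 from the other rows.
In the new row 2, the x2 entry is the old entry divided by the pivot: 1/(1/3) = 3.

3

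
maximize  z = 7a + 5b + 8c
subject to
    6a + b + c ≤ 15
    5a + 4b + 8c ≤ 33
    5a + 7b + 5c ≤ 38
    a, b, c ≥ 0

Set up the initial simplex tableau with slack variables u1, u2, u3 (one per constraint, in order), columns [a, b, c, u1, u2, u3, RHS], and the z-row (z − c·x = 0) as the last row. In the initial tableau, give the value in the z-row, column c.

-8

The z-row carries the negated objective coefficients: the c entry is -8.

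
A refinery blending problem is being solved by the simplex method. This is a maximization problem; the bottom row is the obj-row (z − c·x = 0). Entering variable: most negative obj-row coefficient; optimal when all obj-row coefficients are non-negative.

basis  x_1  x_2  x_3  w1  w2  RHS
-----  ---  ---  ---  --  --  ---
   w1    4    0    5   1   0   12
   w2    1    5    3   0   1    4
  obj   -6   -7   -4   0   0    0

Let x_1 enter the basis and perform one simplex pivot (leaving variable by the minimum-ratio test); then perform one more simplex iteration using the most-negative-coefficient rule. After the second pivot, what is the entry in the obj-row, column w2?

7/5

Ratio test on column x_1 — row 1: 12/4 = 3; row 2: 4/1 = 4. Minimum is 3 at row 1 (w1 leaves); pivot element 4.
Divide row 1 by 4; eliminate column x_1 from the other rows.
Second iteration: most negative obj-row entry is -7 in column x_2, so x_2 enters.
Ratio test on column x_2 — row 1: entry 0 ≤ 0; row 2: 1/5 = 1/5. Minimum is 1/5 at row 2 (w2 leaves); pivot element 5.
Divide row 2 by 5; eliminate column x_2 from the other rows.
After both pivots, the entry at the obj-row, column w2 is 7/5.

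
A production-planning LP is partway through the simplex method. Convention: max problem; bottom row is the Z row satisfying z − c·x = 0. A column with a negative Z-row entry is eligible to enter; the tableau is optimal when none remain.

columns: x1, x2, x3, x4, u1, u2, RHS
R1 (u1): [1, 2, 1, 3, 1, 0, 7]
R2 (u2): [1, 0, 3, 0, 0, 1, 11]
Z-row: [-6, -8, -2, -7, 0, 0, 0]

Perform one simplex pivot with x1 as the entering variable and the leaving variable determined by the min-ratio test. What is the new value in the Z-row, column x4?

11

Ratio test on column x1 — row 1: 7/1 = 7; row 2: 11/1 = 11. Minimum is 7 at row 1 (u1 leaves); pivot element 1.
Divide row 1 by 1; eliminate column x1 from the other rows.
Z-row update in column x4: -7 − (-6)·3 = 11.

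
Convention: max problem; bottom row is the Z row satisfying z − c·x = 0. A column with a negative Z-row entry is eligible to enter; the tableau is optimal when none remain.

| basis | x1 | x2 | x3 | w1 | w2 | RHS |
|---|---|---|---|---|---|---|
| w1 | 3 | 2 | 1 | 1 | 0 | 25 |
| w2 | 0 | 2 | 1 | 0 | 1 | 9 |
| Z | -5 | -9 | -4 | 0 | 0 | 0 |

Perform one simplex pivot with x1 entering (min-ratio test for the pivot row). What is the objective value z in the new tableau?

125/3

Ratio test on column x1 — row 1: 25/3 = 25/3; row 2: entry 0 ≤ 0. Minimum is 25/3 at row 1 (w1 leaves); pivot element 3.
Pivot on row 1; the Z-row RHS becomes 0 − (-5)·(25/3) = 125/3.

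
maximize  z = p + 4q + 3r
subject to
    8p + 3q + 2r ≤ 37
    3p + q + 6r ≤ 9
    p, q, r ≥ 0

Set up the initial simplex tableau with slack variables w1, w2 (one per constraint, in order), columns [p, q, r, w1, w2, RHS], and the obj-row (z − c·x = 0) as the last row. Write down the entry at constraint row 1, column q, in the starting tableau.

3

Constraint 1 has coefficient 3 on q.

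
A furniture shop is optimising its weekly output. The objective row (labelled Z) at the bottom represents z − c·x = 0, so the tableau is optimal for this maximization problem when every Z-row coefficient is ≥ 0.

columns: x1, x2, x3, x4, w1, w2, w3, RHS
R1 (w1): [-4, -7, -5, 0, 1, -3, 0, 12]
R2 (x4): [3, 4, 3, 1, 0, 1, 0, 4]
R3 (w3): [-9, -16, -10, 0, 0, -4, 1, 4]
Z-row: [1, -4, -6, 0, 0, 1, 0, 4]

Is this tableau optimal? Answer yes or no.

no

The Z-row has a negative entry -6 in column x3, so it is not optimal.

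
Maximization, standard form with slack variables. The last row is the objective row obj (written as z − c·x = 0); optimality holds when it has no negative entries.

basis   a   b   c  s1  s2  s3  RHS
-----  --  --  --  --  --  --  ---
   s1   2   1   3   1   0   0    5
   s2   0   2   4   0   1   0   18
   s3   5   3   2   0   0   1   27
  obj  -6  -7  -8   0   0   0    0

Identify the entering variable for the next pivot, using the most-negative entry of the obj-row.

Negative obj-row entries: a: -6, b: -7, c: -8.
The most negative is -8 in column c, so c enters.

c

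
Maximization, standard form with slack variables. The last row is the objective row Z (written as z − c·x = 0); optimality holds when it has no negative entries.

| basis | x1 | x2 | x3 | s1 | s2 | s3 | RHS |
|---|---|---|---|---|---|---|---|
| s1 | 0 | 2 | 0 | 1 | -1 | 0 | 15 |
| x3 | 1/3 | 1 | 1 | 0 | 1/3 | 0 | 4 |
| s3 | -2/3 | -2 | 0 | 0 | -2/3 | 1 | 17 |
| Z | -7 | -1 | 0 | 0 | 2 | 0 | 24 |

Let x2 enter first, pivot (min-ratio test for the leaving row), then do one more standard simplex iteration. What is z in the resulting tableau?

108

Ratio test on column x2 — row 1: 15/2 = 15/2; row 2: 4/1 = 4; row 3: entry -2 ≤ 0. Minimum is 4 at row 2 (x3 leaves); pivot element 1.
Pivot on row 2; the Z-row RHS becomes 24 − (-1)·4 = 28.
Next entering variable (most negative Z-row entry -20/3): x1.
Ratio test on column x1 — row 1: entry -2/3 ≤ 0; row 2: 4/(1/3) = 12; row 3: entry 0 ≤ 0. Minimum is 12 at row 2 (x2 leaves); pivot element 1/3.
After the second pivot the Z-row RHS is 28 − (-20/3)·12 = 108.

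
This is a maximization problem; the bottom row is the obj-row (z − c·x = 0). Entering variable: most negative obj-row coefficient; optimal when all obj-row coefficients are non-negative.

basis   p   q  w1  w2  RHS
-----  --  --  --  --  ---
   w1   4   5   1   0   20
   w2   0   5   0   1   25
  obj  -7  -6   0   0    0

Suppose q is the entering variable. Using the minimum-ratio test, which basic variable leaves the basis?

w1

Column q entries and ratios — w1: 20/5 = 4; w2: 25/5 = 5.
Smallest ratio is 4 in the row of w1, so w1 leaves.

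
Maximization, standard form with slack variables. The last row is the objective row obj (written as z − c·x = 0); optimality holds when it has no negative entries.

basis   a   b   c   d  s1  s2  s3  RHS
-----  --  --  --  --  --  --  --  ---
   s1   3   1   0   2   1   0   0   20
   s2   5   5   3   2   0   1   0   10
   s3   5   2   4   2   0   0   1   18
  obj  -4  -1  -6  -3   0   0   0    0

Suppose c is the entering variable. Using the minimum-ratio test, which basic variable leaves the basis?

Column c entries and ratios — s1: 0 ≤ 0, skip; s2: 10/3 = 10/3; s3: 18/4 = 9/2.
Smallest ratio is 10/3 in the row of s2, so s2 leaves.

s2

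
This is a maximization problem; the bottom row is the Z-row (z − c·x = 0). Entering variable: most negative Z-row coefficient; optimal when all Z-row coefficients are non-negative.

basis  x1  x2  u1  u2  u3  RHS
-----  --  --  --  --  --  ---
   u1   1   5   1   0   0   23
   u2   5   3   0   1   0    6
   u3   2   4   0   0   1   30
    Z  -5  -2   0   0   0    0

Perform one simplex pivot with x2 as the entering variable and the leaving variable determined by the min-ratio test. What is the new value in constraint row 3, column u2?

-4/3

Ratio test on column x2 — row 1: 23/5 = 23/5; row 2: 6/3 = 2; row 3: 30/4 = 15/2. Minimum is 2 at row 2 (u2 leaves); pivot element 3.
Divide row 2 by 3; eliminate column x2 from the other rows.
Row 3 update in column u2: 0 − 4·(1/3) = -4/3.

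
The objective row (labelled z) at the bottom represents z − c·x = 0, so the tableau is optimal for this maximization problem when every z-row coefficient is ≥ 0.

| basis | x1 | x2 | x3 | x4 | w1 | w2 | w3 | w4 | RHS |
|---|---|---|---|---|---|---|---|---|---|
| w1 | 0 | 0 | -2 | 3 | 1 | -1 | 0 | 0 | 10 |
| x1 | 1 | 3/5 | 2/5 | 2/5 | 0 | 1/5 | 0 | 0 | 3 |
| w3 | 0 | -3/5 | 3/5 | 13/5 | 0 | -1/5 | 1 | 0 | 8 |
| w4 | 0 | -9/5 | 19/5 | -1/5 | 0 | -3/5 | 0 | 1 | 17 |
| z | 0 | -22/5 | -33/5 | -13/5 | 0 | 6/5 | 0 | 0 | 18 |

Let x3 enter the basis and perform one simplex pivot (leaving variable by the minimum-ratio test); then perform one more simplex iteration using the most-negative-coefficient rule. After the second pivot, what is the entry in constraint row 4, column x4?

Ratio test on column x3 — row 1: entry -2 ≤ 0; row 2: 3/(2/5) = 15/2; row 3: 8/(3/5) = 40/3; row 4: 17/(19/5) = 85/19. Minimum is 85/19 at row 4 (w4 leaves); pivot element 19/5.
Divide row 4 by 19/5; eliminate column x3 from the other rows.
Second iteration: most negative z-row entry is -143/19 in column x2, so x2 enters.
Ratio test on column x2 — row 1: entry -18/19 ≤ 0; row 2: (23/19)/(15/19) = 23/15; row 3: entry -6/19 ≤ 0; row 4: entry -9/19 ≤ 0. Minimum is 23/15 at row 2 (x1 leaves); pivot element 15/19.
Divide row 2 by 15/19; eliminate column x2 from the other rows.
After both pivots, the entry at constraint row 4, column x4 is 1/5.

1/5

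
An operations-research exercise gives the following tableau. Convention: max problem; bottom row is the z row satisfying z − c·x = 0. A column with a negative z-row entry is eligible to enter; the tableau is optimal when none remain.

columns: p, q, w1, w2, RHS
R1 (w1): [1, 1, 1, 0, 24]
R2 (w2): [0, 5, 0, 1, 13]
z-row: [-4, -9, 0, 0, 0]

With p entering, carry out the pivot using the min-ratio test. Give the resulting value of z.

Ratio test on column p — row 1: 24/1 = 24; row 2: entry 0 ≤ 0. Minimum is 24 at row 1 (w1 leaves); pivot element 1.
Pivot on row 1; the z-row RHS becomes 0 − (-4)·24 = 96.

96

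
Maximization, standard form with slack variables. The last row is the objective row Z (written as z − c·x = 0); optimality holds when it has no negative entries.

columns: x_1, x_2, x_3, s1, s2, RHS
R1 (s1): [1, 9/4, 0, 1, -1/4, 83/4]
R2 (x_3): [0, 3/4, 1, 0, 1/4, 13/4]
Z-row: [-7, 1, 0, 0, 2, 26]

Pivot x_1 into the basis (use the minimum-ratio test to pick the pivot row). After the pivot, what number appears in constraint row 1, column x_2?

Ratio test on column x_1 — row 1: (83/4)/1 = 83/4; row 2: entry 0 ≤ 0. Minimum is 83/4 at row 1 (s1 leaves); pivot element 1.
Divide row 1 by 1; eliminate column x_1 from the other rows.
In the new row 1, the x_2 entry is the old entry divided by the pivot: (9/4)/1 = 9/4.

9/4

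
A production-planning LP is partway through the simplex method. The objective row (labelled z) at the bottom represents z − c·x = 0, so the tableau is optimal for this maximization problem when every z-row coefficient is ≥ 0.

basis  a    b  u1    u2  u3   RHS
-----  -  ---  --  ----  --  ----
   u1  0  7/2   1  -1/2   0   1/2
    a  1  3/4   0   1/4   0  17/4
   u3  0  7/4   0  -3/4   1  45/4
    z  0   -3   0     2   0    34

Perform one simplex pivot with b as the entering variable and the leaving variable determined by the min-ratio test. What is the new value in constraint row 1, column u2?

Ratio test on column b — row 1: (1/2)/(7/2) = 1/7; row 2: (17/4)/(3/4) = 17/3; row 3: (45/4)/(7/4) = 45/7. Minimum is 1/7 at row 1 (u1 leaves); pivot element 7/2.
Divide row 1 by 7/2; eliminate column b from the other rows.
In the new row 1, the u2 entry is the old entry divided by the pivot: (-1/2)/(7/2) = -1/7.

-1/7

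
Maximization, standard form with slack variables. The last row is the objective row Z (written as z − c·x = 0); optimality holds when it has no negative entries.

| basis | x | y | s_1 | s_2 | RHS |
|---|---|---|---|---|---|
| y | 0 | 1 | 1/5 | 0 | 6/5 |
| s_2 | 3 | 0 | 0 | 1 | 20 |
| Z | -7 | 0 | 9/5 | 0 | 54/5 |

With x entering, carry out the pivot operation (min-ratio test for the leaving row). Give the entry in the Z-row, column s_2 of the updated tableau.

Ratio test on column x — row 1: entry 0 ≤ 0; row 2: 20/3 = 20/3. Minimum is 20/3 at row 2 (s_2 leaves); pivot element 3.
Divide row 2 by 3; eliminate column x from the other rows.
Z-row update in column s_2: 0 − (-7)·(1/3) = 7/3.

7/3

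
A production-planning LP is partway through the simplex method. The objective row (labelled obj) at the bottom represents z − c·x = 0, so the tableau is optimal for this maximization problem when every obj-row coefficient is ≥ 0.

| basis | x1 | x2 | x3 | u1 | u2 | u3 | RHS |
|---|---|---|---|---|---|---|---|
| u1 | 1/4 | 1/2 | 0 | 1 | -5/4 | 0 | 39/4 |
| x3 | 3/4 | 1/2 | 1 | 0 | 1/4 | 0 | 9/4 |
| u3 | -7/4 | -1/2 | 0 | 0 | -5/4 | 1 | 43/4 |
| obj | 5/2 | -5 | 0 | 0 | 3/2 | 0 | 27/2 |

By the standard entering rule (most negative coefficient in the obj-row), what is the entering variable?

x2

Negative obj-row entries: x2: -5.
The most negative is -5 in column x2, so x2 enters.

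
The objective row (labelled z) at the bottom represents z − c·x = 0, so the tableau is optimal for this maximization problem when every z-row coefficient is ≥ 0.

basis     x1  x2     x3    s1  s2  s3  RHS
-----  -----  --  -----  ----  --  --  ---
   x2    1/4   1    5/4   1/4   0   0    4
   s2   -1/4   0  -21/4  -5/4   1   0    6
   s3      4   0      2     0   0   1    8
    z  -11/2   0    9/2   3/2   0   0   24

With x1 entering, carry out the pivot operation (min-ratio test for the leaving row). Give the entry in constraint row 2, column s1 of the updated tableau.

Ratio test on column x1 — row 1: 4/(1/4) = 16; row 2: entry -1/4 ≤ 0; row 3: 8/4 = 2. Minimum is 2 at row 3 (s3 leaves); pivot element 4.
Divide row 3 by 4; eliminate column x1 from the other rows.
Row 2 update in column s1: -5/4 − (-1/4)·0 = -5/4.

-5/4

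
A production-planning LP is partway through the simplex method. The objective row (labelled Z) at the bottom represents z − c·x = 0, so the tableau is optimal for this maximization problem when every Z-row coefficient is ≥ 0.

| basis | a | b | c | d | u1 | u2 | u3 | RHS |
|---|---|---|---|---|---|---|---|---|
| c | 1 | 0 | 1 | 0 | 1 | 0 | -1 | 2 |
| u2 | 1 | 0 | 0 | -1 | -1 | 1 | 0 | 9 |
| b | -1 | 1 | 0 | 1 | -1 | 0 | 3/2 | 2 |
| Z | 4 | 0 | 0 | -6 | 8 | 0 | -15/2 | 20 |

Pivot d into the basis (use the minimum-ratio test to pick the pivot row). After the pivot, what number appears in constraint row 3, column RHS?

Ratio test on column d — row 1: entry 0 ≤ 0; row 2: entry -1 ≤ 0; row 3: 2/1 = 2. Minimum is 2 at row 3 (b leaves); pivot element 1.
Divide row 3 by 1; eliminate column d from the other rows.
In the new row 3, the RHS entry is the old entry divided by the pivot: 2/1 = 2.

2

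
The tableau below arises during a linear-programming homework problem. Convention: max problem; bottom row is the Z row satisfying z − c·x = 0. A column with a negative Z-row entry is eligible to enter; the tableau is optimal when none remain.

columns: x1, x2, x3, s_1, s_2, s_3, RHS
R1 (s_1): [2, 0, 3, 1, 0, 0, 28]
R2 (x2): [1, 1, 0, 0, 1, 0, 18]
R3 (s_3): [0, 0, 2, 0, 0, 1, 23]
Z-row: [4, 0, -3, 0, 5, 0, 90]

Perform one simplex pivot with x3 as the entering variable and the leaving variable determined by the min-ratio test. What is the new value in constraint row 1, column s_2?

0

Ratio test on column x3 — row 1: 28/3 = 28/3; row 2: entry 0 ≤ 0; row 3: 23/2 = 23/2. Minimum is 28/3 at row 1 (s_1 leaves); pivot element 3.
Divide row 1 by 3; eliminate column x3 from the other rows.
In the new row 1, the s_2 entry is the old entry divided by the pivot: 0/3 = 0.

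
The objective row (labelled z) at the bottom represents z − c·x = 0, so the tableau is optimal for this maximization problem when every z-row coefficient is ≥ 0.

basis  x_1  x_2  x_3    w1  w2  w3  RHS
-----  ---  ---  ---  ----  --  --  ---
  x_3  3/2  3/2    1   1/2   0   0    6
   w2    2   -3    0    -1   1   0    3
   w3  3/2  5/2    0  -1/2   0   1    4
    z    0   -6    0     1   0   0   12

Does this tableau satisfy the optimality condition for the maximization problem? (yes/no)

The z-row has a negative entry -6 in column x_2, so it is not optimal.

no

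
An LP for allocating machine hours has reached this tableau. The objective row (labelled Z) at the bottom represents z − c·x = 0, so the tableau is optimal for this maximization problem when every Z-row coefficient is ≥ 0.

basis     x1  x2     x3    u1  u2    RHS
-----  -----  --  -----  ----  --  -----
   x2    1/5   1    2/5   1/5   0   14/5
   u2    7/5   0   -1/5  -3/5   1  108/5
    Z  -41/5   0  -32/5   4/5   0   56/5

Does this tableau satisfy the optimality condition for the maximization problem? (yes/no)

no

The Z-row has a negative entry -41/5 in column x1, so it is not optimal.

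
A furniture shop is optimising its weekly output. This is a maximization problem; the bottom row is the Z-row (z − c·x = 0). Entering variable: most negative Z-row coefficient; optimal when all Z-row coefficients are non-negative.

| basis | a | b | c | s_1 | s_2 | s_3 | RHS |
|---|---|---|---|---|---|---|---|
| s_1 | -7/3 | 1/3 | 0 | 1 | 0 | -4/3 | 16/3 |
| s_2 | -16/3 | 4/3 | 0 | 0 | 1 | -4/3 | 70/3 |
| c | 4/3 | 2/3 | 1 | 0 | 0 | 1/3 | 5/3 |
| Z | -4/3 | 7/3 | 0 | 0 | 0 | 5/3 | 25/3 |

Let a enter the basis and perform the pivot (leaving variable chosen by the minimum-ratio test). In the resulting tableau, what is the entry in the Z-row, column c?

Ratio test on column a — row 1: entry -7/3 ≤ 0; row 2: entry -16/3 ≤ 0; row 3: (5/3)/(4/3) = 5/4. Minimum is 5/4 at row 3 (c leaves); pivot element 4/3.
Divide row 3 by 4/3; eliminate column a from the other rows.
Z-row update in column c: 0 − (-4/3)·(3/4) = 1.

1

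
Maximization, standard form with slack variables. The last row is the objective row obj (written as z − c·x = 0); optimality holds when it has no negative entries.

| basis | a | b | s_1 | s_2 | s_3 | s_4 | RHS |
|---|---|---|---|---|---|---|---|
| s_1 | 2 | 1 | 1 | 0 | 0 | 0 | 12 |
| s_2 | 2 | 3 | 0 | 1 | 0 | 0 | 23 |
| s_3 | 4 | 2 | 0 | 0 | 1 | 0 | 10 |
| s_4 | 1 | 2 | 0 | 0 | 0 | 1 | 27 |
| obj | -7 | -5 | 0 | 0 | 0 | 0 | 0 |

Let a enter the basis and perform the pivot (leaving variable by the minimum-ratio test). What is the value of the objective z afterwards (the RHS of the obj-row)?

Ratio test on column a — row 1: 12/2 = 6; row 2: 23/2 = 23/2; row 3: 10/4 = 5/2; row 4: 27/1 = 27. Minimum is 5/2 at row 3 (s_3 leaves); pivot element 4.
Pivot on row 3; the obj-row RHS becomes 0 − (-7)·(5/2) = 35/2.

35/2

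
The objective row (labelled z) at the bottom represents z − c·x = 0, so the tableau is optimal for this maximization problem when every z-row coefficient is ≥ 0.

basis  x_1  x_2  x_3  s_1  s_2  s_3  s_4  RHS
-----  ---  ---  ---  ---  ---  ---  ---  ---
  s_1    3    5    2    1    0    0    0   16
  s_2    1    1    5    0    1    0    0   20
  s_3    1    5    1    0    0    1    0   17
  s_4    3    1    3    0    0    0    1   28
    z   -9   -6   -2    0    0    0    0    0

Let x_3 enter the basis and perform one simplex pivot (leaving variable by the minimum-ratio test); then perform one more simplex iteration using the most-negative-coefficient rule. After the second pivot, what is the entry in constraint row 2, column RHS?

44/13

Ratio test on column x_3 — row 1: 16/2 = 8; row 2: 20/5 = 4; row 3: 17/1 = 17; row 4: 28/3 = 28/3. Minimum is 4 at row 2 (s_2 leaves); pivot element 5.
Divide row 2 by 5; eliminate column x_3 from the other rows.
Second iteration: most negative z-row entry is -43/5 in column x_1, so x_1 enters.
Ratio test on column x_1 — row 1: 8/(13/5) = 40/13; row 2: 4/(1/5) = 20; row 3: 13/(4/5) = 65/4; row 4: 16/(12/5) = 20/3. Minimum is 40/13 at row 1 (s_1 leaves); pivot element 13/5.
Divide row 1 by 13/5; eliminate column x_1 from the other rows.
After both pivots, the entry at constraint row 2, column RHS is 44/13.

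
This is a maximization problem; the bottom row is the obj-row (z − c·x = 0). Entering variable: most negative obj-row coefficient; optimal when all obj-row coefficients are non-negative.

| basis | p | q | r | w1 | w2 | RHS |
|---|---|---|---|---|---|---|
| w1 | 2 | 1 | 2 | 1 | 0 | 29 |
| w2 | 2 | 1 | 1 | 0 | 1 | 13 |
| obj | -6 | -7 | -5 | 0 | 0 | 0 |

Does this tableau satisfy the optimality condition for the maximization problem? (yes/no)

The obj-row has a negative entry -7 in column q, so it is not optimal.

no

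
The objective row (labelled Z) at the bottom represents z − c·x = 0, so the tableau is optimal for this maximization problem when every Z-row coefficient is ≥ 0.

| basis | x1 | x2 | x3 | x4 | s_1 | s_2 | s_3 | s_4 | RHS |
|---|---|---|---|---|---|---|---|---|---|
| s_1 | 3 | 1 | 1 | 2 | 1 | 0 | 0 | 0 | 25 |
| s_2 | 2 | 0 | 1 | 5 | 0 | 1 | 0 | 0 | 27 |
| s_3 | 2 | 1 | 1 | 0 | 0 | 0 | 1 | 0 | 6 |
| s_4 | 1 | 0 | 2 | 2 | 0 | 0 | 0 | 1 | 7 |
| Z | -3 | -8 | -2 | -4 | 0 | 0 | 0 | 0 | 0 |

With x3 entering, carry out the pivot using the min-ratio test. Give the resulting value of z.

Ratio test on column x3 — row 1: 25/1 = 25; row 2: 27/1 = 27; row 3: 6/1 = 6; row 4: 7/2 = 7/2. Minimum is 7/2 at row 4 (s_4 leaves); pivot element 2.
Pivot on row 4; the Z-row RHS becomes 0 − (-2)·(7/2) = 7.

7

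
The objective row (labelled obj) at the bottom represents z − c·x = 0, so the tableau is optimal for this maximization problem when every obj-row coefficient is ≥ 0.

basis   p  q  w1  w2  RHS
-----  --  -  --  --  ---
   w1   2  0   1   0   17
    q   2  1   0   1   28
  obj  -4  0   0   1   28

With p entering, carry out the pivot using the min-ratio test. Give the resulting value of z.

Ratio test on column p — row 1: 17/2 = 17/2; row 2: 28/2 = 14. Minimum is 17/2 at row 1 (w1 leaves); pivot element 2.
Pivot on row 1; the obj-row RHS becomes 28 − (-4)·(17/2) = 62.

62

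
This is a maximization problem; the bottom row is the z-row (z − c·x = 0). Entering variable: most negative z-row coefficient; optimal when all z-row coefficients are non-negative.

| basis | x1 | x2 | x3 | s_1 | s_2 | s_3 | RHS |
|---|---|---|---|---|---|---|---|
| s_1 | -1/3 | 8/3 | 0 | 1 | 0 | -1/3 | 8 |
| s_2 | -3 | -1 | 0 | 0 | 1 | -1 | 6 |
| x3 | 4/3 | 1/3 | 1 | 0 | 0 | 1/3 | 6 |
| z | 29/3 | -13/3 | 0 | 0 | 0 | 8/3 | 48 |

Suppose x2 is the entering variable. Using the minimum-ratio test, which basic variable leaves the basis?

Column x2 entries and ratios — s_1: 8/(8/3) = 3; s_2: -1 ≤ 0, skip; x3: 6/(1/3) = 18.
Smallest ratio is 3 in the row of s_1, so s_1 leaves.

s_1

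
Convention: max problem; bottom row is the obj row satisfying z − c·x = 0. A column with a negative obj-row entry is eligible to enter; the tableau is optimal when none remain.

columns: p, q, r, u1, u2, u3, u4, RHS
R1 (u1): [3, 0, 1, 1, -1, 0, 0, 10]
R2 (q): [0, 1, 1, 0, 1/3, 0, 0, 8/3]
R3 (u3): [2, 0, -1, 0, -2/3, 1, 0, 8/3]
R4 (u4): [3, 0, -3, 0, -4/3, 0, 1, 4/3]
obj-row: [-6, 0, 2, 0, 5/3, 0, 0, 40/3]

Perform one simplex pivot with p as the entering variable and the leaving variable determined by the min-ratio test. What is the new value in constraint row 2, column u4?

Ratio test on column p — row 1: 10/3 = 10/3; row 2: entry 0 ≤ 0; row 3: (8/3)/2 = 4/3; row 4: (4/3)/3 = 4/9. Minimum is 4/9 at row 4 (u4 leaves); pivot element 3.
Divide row 4 by 3; eliminate column p from the other rows.
Row 2 update in column u4: 0 − 0·(1/3) = 0.

0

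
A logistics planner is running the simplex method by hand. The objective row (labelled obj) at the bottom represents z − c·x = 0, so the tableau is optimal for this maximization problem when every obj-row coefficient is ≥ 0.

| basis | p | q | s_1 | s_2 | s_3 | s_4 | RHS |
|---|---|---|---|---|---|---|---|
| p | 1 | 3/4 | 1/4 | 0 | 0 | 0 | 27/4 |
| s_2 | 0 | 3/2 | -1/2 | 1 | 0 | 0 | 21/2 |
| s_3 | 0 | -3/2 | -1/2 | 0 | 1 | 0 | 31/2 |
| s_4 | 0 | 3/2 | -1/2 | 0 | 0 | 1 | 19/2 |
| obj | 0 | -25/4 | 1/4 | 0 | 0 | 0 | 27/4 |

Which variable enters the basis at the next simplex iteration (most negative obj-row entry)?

Negative obj-row entries: q: -25/4.
The most negative is -25/4 in column q, so q enters.

q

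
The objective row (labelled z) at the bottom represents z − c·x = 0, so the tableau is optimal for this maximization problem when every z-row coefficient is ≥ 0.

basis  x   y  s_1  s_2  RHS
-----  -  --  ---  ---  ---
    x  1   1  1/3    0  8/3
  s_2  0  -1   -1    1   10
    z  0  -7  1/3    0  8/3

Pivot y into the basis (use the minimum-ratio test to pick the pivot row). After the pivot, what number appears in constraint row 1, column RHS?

Ratio test on column y — row 1: (8/3)/1 = 8/3; row 2: entry -1 ≤ 0. Minimum is 8/3 at row 1 (x leaves); pivot element 1.
Divide row 1 by 1; eliminate column y from the other rows.
In the new row 1, the RHS entry is the old entry divided by the pivot: (8/3)/1 = 8/3.

8/3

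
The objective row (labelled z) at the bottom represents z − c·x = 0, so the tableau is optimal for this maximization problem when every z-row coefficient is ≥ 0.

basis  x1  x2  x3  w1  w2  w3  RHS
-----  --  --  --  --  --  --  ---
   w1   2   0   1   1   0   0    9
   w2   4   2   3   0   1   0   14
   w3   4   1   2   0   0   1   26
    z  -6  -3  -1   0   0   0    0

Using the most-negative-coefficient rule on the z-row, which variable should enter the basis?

Negative z-row entries: x1: -6, x2: -3, x3: -1.
The most negative is -6 in column x1, so x1 enters.

x1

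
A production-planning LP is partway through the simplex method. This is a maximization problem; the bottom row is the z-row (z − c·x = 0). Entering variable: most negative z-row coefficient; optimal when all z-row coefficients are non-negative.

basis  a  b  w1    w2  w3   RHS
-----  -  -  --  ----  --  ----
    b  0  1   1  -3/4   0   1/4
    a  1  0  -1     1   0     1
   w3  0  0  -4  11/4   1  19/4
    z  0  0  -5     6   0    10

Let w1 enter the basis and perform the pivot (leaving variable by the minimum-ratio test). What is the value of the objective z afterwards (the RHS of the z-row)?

Ratio test on column w1 — row 1: (1/4)/1 = 1/4; row 2: entry -1 ≤ 0; row 3: entry -4 ≤ 0. Minimum is 1/4 at row 1 (b leaves); pivot element 1.
Pivot on row 1; the z-row RHS becomes 10 − (-5)·(1/4) = 45/4.

45/4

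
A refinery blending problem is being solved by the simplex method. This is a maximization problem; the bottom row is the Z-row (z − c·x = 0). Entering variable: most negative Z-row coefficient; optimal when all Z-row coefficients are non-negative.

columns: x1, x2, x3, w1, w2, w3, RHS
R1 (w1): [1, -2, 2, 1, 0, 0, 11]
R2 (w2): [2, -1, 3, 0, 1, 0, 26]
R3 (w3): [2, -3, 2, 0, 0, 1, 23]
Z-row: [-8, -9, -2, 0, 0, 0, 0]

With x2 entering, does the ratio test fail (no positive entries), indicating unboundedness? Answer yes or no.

Every constraint-row entry in column x2 is ≤ 0, so increasing x2 is unbounded.

yes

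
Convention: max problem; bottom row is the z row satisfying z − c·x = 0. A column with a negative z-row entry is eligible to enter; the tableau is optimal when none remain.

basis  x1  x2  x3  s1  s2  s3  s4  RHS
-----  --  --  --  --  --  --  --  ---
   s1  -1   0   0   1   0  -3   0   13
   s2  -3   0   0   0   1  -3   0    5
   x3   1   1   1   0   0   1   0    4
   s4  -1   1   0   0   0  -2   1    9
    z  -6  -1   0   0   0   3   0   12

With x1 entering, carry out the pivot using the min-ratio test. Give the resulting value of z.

Ratio test on column x1 — row 1: entry -1 ≤ 0; row 2: entry -3 ≤ 0; row 3: 4/1 = 4; row 4: entry -1 ≤ 0. Minimum is 4 at row 3 (x3 leaves); pivot element 1.
Pivot on row 3; the z-row RHS becomes 12 − (-6)·4 = 36.

36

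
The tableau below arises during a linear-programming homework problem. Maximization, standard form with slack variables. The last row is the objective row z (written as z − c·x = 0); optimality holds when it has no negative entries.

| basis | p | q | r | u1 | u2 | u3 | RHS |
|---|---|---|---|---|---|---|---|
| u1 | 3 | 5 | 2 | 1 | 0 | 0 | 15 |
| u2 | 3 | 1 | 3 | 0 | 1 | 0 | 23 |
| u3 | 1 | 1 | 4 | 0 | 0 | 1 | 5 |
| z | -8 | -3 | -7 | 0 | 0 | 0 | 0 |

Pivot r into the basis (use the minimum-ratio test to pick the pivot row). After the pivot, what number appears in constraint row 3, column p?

1/4

Ratio test on column r — row 1: 15/2 = 15/2; row 2: 23/3 = 23/3; row 3: 5/4 = 5/4. Minimum is 5/4 at row 3 (u3 leaves); pivot element 4.
Divide row 3 by 4; eliminate column r from the other rows.
In the new row 3, the p entry is the old entry divided by the pivot: 1/4 = 1/4.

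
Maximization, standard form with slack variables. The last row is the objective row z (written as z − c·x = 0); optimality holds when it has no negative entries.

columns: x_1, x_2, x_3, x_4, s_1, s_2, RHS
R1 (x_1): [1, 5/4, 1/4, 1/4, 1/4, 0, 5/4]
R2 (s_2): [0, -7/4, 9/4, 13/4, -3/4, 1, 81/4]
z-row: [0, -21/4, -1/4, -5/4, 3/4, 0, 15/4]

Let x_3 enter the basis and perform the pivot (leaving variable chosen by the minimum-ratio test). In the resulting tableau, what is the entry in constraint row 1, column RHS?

Ratio test on column x_3 — row 1: (5/4)/(1/4) = 5; row 2: (81/4)/(9/4) = 9. Minimum is 5 at row 1 (x_1 leaves); pivot element 1/4.
Divide row 1 by 1/4; eliminate column x_3 from the other rows.
In the new row 1, the RHS entry is the old entry divided by the pivot: (5/4)/(1/4) = 5.

5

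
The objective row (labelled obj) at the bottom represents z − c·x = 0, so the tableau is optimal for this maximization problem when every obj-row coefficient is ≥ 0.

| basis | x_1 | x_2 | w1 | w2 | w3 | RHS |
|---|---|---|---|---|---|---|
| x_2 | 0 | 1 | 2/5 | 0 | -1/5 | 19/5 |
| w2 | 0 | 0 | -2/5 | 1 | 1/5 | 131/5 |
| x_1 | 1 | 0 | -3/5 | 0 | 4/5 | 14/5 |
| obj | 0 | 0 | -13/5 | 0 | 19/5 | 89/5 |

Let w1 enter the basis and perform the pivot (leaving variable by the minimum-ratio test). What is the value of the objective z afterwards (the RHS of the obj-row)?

85/2

Ratio test on column w1 — row 1: (19/5)/(2/5) = 19/2; row 2: entry -2/5 ≤ 0; row 3: entry -3/5 ≤ 0. Minimum is 19/2 at row 1 (x_2 leaves); pivot element 2/5.
Pivot on row 1; the obj-row RHS becomes 89/5 − (-13/5)·(19/2) = 85/2.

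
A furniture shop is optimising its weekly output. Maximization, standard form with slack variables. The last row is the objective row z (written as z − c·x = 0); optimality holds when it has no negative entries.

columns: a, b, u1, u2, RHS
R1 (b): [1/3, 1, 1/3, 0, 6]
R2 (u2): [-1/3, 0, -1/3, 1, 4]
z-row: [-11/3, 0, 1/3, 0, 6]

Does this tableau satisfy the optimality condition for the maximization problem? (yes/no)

no

The z-row has a negative entry -11/3 in column a, so it is not optimal.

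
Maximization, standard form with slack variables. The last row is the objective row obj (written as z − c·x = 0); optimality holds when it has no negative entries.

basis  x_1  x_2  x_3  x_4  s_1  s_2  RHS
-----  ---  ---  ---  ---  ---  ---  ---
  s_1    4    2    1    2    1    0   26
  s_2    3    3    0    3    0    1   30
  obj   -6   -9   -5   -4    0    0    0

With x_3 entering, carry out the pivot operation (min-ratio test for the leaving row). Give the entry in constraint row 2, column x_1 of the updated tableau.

Ratio test on column x_3 — row 1: 26/1 = 26; row 2: entry 0 ≤ 0. Minimum is 26 at row 1 (s_1 leaves); pivot element 1.
Divide row 1 by 1; eliminate column x_3 from the other rows.
Row 2 update in column x_1: 3 − 0·4 = 3.

3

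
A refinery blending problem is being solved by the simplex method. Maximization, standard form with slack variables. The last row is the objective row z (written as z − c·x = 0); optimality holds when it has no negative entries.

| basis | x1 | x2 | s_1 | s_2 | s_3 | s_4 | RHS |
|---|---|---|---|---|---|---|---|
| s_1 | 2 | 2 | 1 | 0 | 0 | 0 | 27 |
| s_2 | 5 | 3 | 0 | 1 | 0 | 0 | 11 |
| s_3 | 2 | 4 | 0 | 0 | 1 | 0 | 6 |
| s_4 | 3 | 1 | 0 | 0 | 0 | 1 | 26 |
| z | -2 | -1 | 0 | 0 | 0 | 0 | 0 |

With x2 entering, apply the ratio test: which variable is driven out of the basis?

s_3

Column x2 entries and ratios — s_1: 27/2 = 27/2; s_2: 11/3 = 11/3; s_3: 6/4 = 3/2; s_4: 26/1 = 26.
Smallest ratio is 3/2 in the row of s_3, so s_3 leaves.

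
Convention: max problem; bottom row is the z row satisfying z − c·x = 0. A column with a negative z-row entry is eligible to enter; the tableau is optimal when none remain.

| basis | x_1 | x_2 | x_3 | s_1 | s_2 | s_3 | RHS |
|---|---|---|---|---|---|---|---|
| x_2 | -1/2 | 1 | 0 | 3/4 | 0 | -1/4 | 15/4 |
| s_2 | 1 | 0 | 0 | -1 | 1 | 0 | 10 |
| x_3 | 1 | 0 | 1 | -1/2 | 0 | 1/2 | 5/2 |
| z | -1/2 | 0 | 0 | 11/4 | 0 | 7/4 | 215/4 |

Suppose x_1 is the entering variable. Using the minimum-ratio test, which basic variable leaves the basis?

Column x_1 entries and ratios — x_2: -1/2 ≤ 0, skip; s_2: 10/1 = 10; x_3: (5/2)/1 = 5/2.
Smallest ratio is 5/2 in the row of x_3, so x_3 leaves.

x_3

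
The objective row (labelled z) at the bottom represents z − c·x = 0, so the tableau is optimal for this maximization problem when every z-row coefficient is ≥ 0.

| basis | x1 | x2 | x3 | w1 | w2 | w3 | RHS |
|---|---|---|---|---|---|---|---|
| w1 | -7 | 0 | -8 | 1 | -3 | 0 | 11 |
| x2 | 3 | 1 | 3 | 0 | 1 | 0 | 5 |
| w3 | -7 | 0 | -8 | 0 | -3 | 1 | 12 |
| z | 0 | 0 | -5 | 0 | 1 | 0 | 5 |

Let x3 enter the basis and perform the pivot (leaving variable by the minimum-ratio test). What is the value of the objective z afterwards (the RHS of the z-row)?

Ratio test on column x3 — row 1: entry -8 ≤ 0; row 2: 5/3 = 5/3; row 3: entry -8 ≤ 0. Minimum is 5/3 at row 2 (x2 leaves); pivot element 3.
Pivot on row 2; the z-row RHS becomes 5 − (-5)·(5/3) = 40/3.

40/3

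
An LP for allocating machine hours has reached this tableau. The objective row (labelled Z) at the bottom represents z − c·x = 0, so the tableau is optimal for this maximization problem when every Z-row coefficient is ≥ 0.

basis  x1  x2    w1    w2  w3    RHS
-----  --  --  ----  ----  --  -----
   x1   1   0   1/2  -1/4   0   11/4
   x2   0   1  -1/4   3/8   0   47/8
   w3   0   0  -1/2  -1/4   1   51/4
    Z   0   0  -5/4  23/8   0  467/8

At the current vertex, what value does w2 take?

w2 is not in the basis, so in the current basic feasible solution w2 = 0.

0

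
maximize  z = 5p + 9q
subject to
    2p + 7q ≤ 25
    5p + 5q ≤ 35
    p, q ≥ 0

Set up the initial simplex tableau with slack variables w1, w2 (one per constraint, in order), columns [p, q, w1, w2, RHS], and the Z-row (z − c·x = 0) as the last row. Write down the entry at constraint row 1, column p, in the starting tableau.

2

Constraint 1 has coefficient 2 on p.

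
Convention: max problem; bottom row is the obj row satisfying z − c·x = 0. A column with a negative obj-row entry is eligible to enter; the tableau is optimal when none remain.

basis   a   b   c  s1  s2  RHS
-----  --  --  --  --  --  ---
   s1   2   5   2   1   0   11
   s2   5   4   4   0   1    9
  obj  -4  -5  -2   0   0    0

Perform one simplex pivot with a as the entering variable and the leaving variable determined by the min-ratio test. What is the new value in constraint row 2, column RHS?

Ratio test on column a — row 1: 11/2 = 11/2; row 2: 9/5 = 9/5. Minimum is 9/5 at row 2 (s2 leaves); pivot element 5.
Divide row 2 by 5; eliminate column a from the other rows.
In the new row 2, the RHS entry is the old entry divided by the pivot: 9/5 = 9/5.

9/5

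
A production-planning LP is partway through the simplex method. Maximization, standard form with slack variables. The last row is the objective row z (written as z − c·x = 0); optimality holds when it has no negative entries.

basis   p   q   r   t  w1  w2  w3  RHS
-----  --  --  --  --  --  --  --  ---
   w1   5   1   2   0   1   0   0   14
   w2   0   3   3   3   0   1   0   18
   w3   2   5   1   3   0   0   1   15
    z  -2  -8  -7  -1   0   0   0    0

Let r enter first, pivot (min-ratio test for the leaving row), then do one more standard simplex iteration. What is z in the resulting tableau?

214/5

Ratio test on column r — row 1: 14/2 = 7; row 2: 18/3 = 6; row 3: 15/1 = 15. Minimum is 6 at row 2 (w2 leaves); pivot element 3.
Pivot on row 2; the z-row RHS becomes 0 − (-7)·6 = 42.
Next entering variable (most negative z-row entry -2): p.
Ratio test on column p — row 1: 2/5 = 2/5; row 2: entry 0 ≤ 0; row 3: 9/2 = 9/2. Minimum is 2/5 at row 1 (w1 leaves); pivot element 5.
After the second pivot the z-row RHS is 42 − (-2)·(2/5) = 214/5.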